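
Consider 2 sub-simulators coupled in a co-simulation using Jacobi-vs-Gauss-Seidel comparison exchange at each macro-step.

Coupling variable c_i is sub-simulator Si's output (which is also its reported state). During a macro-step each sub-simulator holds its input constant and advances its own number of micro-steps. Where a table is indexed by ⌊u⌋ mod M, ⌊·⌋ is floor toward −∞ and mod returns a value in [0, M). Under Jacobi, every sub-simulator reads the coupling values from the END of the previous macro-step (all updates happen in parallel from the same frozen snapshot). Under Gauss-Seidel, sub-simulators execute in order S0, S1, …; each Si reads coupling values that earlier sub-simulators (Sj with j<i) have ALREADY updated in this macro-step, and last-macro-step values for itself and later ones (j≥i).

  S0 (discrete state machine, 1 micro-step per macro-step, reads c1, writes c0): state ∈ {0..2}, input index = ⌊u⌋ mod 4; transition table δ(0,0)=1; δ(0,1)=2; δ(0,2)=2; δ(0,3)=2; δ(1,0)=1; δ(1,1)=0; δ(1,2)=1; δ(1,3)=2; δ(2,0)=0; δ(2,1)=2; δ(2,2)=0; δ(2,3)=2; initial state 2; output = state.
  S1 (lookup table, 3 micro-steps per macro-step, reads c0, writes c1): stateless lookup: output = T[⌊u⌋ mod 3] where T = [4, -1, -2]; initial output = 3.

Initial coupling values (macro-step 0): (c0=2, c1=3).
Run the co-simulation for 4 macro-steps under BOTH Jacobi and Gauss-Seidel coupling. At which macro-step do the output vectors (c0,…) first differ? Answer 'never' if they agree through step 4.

first divergence at macro-step: 2

[Jacobi] macro 1: S0 reads c1=3 → after 1×micro: 2; S1 reads c0=2 → after 3×micro: -2 ⇒ (c0=2, c1=-2)
[Jacobi] macro 2: S0 reads c1=-2 → after 1×micro: 0; S1 reads c0=2 → after 3×micro: -2 ⇒ (c0=0, c1=-2)
[Jacobi] macro 3: S0 reads c1=-2 → after 1×micro: 2; S1 reads c0=0 → after 3×micro: 4 ⇒ (c0=2, c1=4)
[Jacobi] macro 4: S0 reads c1=4 → after 1×micro: 0; S1 reads c0=2 → after 3×micro: -2 ⇒ (c0=0, c1=-2)
[Gauss-Seidel] macro 1: S0 reads c1=3 → after 1×micro: 2; S1 reads c0=2 → after 3×micro: -2 ⇒ (c0=2, c1=-2)
[Gauss-Seidel] macro 2: S0 reads c1=-2 → after 1×micro: 0; S1 reads c0=0 → after 3×micro: 4 ⇒ (c0=0, c1=4)
[Gauss-Seidel] macro 3: S0 reads c1=4 → after 1×micro: 1; S1 reads c0=1 → after 3×micro: -1 ⇒ (c0=1, c1=-1)
[Gauss-Seidel] macro 4: S0 reads c1=-1 → after 1×micro: 2; S1 reads c0=2 → after 3×micro: -2 ⇒ (c0=2, c1=-2)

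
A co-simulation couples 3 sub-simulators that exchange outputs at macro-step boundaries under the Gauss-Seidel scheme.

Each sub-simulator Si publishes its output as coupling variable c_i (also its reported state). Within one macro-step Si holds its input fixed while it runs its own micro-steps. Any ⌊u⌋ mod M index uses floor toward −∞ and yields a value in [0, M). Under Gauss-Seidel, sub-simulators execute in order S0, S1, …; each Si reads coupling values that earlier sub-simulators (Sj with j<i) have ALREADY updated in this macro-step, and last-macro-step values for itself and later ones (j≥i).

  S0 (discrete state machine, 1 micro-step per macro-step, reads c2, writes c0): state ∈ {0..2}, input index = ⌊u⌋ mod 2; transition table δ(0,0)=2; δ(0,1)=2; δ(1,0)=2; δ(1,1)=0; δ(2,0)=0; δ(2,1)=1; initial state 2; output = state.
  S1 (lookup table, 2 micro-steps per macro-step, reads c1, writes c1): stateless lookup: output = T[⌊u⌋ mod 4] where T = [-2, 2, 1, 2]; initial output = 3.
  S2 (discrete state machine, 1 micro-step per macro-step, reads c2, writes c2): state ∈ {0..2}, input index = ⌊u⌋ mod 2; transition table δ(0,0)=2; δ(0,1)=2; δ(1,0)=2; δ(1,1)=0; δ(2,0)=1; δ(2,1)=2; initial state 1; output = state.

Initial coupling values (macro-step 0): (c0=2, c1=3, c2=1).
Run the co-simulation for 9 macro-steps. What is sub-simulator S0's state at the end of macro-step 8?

S0 state at macro-step 8 = 2

macro 1: S0 reads c2=1 → after 1×micro: 1; S1 reads c1=3 → after 2×micro: 2; S2 reads c2=1 → after 1×micro: 0 ⇒ (c0=1, c1=2, c2=0)
macro 2: S0 reads c2=0 → after 1×micro: 2; S1 reads c1=2 → after 2×micro: 1; S2 reads c2=0 → after 1×micro: 2 ⇒ (c0=2, c1=1, c2=2)
macro 3: S0 reads c2=2 → after 1×micro: 0; S1 reads c1=1 → after 2×micro: 2; S2 reads c2=2 → after 1×micro: 1 ⇒ (c0=0, c1=2, c2=1)
macro 4: S0 reads c2=1 → after 1×micro: 2; S1 reads c1=2 → after 2×micro: 1; S2 reads c2=1 → after 1×micro: 0 ⇒ (c0=2, c1=1, c2=0)
macro 5: S0 reads c2=0 → after 1×micro: 0; S1 reads c1=1 → after 2×micro: 2; S2 reads c2=0 → after 1×micro: 2 ⇒ (c0=0, c1=2, c2=2)
macro 6: S0 reads c2=2 → after 1×micro: 2; S1 reads c1=2 → after 2×micro: 1; S2 reads c2=2 → after 1×micro: 1 ⇒ (c0=2, c1=1, c2=1)
macro 7: S0 reads c2=1 → after 1×micro: 1; S1 reads c1=1 → after 2×micro: 2; S2 reads c2=1 → after 1×micro: 0 ⇒ (c0=1, c1=2, c2=0)
macro 8: S0 reads c2=0 → after 1×micro: 2; S1 reads c1=2 → after 2×micro: 1; S2 reads c2=0 → after 1×micro: 2 ⇒ (c0=2, c1=1, c2=2)
macro 9: S0 reads c2=2 → after 1×micro: 0; S1 reads c1=1 → after 2×micro: 2; S2 reads c2=2 → after 1×micro: 1 ⇒ (c0=0, c1=2, c2=1)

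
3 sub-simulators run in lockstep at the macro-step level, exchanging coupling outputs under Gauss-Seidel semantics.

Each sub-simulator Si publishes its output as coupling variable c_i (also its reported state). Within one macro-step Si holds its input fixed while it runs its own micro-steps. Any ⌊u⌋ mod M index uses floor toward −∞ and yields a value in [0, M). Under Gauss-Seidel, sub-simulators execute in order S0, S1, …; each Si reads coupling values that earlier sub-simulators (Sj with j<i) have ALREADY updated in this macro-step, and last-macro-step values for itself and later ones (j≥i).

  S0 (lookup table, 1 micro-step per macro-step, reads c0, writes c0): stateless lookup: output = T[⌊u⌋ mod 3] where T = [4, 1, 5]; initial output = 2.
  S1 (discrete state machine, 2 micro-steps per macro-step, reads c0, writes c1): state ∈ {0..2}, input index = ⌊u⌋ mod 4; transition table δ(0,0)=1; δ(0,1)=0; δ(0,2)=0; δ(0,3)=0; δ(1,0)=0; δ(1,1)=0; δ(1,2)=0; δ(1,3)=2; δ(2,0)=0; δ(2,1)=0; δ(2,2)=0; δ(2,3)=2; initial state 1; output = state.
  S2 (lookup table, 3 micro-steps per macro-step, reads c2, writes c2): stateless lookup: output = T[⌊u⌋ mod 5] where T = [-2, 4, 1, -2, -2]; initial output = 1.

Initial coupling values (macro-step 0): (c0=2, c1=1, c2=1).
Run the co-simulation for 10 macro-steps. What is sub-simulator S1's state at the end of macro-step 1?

macro 1: S0 reads c0=2 → after 1×micro: 5; S1 reads c0=5 → after 2×micro: 0; S2 reads c2=1 → after 3×micro: 4 ⇒ (c0=5, c1=0, c2=4)
macro 2: S0 reads c0=5 → after 1×micro: 5; S1 reads c0=5 → after 2×micro: 0; S2 reads c2=4 → after 3×micro: -2 ⇒ (c0=5, c1=0, c2=-2)
macro 3: S0 reads c0=5 → after 1×micro: 5; S1 reads c0=5 → after 2×micro: 0; S2 reads c2=-2 → after 3×micro: -2 ⇒ (c0=5, c1=0, c2=-2)
macro 4: S0 reads c0=5 → after 1×micro: 5; S1 reads c0=5 → after 2×micro: 0; S2 reads c2=-2 → after 3×micro: -2 ⇒ (c0=5, c1=0, c2=-2)
macro 5: S0 reads c0=5 → after 1×micro: 5; S1 reads c0=5 → after 2×micro: 0; S2 reads c2=-2 → after 3×micro: -2 ⇒ (c0=5, c1=0, c2=-2)
macro 6: S0 reads c0=5 → after 1×micro: 5; S1 reads c0=5 → after 2×micro: 0; S2 reads c2=-2 → after 3×micro: -2 ⇒ (c0=5, c1=0, c2=-2)
macro 7: S0 reads c0=5 → after 1×micro: 5; S1 reads c0=5 → after 2×micro: 0; S2 reads c2=-2 → after 3×micro: -2 ⇒ (c0=5, c1=0, c2=-2)
macro 8: S0 reads c0=5 → after 1×micro: 5; S1 reads c0=5 → after 2×micro: 0; S2 reads c2=-2 → after 3×micro: -2 ⇒ (c0=5, c1=0, c2=-2)
macro 9: S0 reads c0=5 → after 1×micro: 5; S1 reads c0=5 → after 2×micro: 0; S2 reads c2=-2 → after 3×micro: -2 ⇒ (c0=5, c1=0, c2=-2)
macro 10: S0 reads c0=5 → after 1×micro: 5; S1 reads c0=5 → after 2×micro: 0; S2 reads c2=-2 → after 3×micro: -2 ⇒ (c0=5, c1=0, c2=-2)

S1 state at macro-step 1 = 0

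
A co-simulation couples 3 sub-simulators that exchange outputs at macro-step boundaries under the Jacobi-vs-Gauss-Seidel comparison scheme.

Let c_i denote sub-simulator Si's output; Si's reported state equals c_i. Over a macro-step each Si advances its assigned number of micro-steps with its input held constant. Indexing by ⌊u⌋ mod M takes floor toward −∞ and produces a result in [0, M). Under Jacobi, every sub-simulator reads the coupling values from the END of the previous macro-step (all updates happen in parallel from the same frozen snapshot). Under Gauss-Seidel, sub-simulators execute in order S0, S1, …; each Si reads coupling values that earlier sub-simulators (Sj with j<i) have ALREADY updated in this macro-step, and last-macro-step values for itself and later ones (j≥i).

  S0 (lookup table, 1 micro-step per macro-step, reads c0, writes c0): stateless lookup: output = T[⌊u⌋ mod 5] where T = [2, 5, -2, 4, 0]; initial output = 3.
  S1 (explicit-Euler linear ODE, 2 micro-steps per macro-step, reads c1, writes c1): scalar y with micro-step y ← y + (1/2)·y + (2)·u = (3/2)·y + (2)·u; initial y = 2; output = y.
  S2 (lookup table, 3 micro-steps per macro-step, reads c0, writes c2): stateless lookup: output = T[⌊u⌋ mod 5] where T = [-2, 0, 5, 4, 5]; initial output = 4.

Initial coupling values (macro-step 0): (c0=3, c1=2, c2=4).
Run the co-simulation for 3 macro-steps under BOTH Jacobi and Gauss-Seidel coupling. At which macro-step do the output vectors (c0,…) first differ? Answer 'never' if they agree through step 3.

[Jacobi] macro 1: S0 reads c0=3 → after 1×micro: 4; S1 reads c1=2 → after 2×micro: 29/2; S2 reads c0=3 → after 3×micro: 4 ⇒ (c0=4, c1=29/2, c2=4)
[Jacobi] macro 2: S0 reads c0=4 → after 1×micro: 0; S1 reads c1=29/2 → after 2×micro: 841/8; S2 reads c0=4 → after 3×micro: 5 ⇒ (c0=0, c1=841/8, c2=5)
[Jacobi] macro 3: S0 reads c0=0 → after 1×micro: 2; S1 reads c1=841/8 → after 2×micro: 24389/32; S2 reads c0=0 → after 3×micro: -2 ⇒ (c0=2, c1=24389/32, c2=-2)
[Gauss-Seidel] macro 1: S0 reads c0=3 → after 1×micro: 4; S1 reads c1=2 → after 2×micro: 29/2; S2 reads c0=4 → after 3×micro: 5 ⇒ (c0=4, c1=29/2, c2=5)
[Gauss-Seidel] macro 2: S0 reads c0=4 → after 1×micro: 0; S1 reads c1=29/2 → after 2×micro: 841/8; S2 reads c0=0 → after 3×micro: -2 ⇒ (c0=0, c1=841/8, c2=-2)
[Gauss-Seidel] macro 3: S0 reads c0=0 → after 1×micro: 2; S1 reads c1=841/8 → after 2×micro: 24389/32; S2 reads c0=2 → after 3×micro: 5 ⇒ (c0=2, c1=24389/32, c2=5)

first divergence at macro-step: 1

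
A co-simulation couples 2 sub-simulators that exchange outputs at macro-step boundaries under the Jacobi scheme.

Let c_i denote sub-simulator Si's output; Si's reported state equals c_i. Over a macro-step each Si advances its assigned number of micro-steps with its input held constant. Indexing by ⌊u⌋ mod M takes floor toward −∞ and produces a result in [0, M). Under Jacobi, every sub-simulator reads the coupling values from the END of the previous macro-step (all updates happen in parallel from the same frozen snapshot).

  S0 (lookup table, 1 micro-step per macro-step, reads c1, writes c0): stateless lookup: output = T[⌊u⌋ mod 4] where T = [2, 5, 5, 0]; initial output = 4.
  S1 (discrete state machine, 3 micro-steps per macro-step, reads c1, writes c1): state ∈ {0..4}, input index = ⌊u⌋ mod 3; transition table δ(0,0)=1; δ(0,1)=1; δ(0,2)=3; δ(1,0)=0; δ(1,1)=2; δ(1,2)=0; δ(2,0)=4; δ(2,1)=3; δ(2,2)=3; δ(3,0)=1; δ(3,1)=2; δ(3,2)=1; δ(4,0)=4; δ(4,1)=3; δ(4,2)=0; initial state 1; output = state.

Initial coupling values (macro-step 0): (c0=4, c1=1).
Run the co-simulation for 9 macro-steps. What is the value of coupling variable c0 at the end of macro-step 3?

macro 1: S0 reads c1=1 → after 1×micro: 5; S1 reads c1=1 → after 3×micro: 2 ⇒ (c0=5, c1=2)
macro 2: S0 reads c1=2 → after 1×micro: 5; S1 reads c1=2 → after 3×micro: 0 ⇒ (c0=5, c1=0)
macro 3: S0 reads c1=0 → after 1×micro: 2; S1 reads c1=0 → after 3×micro: 1 ⇒ (c0=2, c1=1)
macro 4: S0 reads c1=1 → after 1×micro: 5; S1 reads c1=1 → after 3×micro: 2 ⇒ (c0=5, c1=2)
macro 5: S0 reads c1=2 → after 1×micro: 5; S1 reads c1=2 → after 3×micro: 0 ⇒ (c0=5, c1=0)
macro 6: S0 reads c1=0 → after 1×micro: 2; S1 reads c1=0 → after 3×micro: 1 ⇒ (c0=2, c1=1)
macro 7: S0 reads c1=1 → after 1×micro: 5; S1 reads c1=1 → after 3×micro: 2 ⇒ (c0=5, c1=2)
macro 8: S0 reads c1=2 → after 1×micro: 5; S1 reads c1=2 → after 3×micro: 0 ⇒ (c0=5, c1=0)
macro 9: S0 reads c1=0 → after 1×micro: 2; S1 reads c1=0 → after 3×micro: 1 ⇒ (c0=2, c1=1)

c0 at macro-step 3 = 2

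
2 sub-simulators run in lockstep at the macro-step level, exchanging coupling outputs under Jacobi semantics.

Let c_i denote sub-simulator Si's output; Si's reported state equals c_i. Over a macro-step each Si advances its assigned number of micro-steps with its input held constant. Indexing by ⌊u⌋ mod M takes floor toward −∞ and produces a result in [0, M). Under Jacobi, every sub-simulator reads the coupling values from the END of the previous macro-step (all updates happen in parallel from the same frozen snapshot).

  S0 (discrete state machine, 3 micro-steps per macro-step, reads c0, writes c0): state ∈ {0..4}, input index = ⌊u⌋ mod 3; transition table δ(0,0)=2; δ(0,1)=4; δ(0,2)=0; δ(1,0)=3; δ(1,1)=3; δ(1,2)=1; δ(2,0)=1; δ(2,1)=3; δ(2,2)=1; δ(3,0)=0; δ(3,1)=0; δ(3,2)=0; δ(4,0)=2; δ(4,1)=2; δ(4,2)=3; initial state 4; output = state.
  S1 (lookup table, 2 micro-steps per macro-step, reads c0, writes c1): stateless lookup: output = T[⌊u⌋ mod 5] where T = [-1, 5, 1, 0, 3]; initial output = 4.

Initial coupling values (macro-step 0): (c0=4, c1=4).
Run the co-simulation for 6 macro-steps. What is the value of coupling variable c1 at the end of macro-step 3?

c1 at macro-step 3 = 0

macro 1: S0 reads c0=4 → after 3×micro: 0; S1 reads c0=4 → after 2×micro: 3 ⇒ (c0=0, c1=3)
macro 2: S0 reads c0=0 → after 3×micro: 3; S1 reads c0=0 → after 2×micro: -1 ⇒ (c0=3, c1=-1)
macro 3: S0 reads c0=3 → after 3×micro: 1; S1 reads c0=3 → after 2×micro: 0 ⇒ (c0=1, c1=0)
macro 4: S0 reads c0=1 → after 3×micro: 4; S1 reads c0=1 → after 2×micro: 5 ⇒ (c0=4, c1=5)
macro 5: S0 reads c0=4 → after 3×micro: 0; S1 reads c0=4 → after 2×micro: 3 ⇒ (c0=0, c1=3)
macro 6: S0 reads c0=0 → after 3×micro: 3; S1 reads c0=0 → after 2×micro: -1 ⇒ (c0=3, c1=-1)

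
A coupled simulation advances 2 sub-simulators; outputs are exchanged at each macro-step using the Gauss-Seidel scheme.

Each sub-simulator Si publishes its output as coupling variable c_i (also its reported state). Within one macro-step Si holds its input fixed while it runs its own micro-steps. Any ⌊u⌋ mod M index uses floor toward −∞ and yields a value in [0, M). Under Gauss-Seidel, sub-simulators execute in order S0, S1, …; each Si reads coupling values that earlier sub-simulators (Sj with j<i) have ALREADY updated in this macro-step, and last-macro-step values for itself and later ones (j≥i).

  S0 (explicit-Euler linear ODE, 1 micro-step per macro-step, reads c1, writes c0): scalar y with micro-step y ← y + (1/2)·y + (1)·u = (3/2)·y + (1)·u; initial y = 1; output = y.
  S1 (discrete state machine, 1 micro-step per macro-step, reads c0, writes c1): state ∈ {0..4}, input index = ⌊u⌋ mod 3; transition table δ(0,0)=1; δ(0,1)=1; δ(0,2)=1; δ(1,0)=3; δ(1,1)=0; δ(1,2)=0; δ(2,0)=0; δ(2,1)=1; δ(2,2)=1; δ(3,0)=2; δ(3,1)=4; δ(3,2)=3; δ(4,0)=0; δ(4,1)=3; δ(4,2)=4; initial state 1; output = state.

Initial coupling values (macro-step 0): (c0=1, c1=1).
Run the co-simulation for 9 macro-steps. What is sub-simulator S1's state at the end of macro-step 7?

S1 state at macro-step 7 = 0

macro 1: S0 reads c1=1 → after 1×micro: 5/2; S1 reads c0=5/2 → after 1×micro: 0 ⇒ (c0=5/2, c1=0)
macro 2: S0 reads c1=0 → after 1×micro: 15/4; S1 reads c0=15/4 → after 1×micro: 1 ⇒ (c0=15/4, c1=1)
macro 3: S0 reads c1=1 → after 1×micro: 53/8; S1 reads c0=53/8 → after 1×micro: 3 ⇒ (c0=53/8, c1=3)
macro 4: S0 reads c1=3 → after 1×micro: 207/16; S1 reads c0=207/16 → after 1×micro: 2 ⇒ (c0=207/16, c1=2)
macro 5: S0 reads c1=2 → after 1×micro: 685/32; S1 reads c0=685/32 → after 1×micro: 0 ⇒ (c0=685/32, c1=0)
macro 6: S0 reads c1=0 → after 1×micro: 2055/64; S1 reads c0=2055/64 → after 1×micro: 1 ⇒ (c0=2055/64, c1=1)
macro 7: S0 reads c1=1 → after 1×micro: 6293/128; S1 reads c0=6293/128 → after 1×micro: 0 ⇒ (c0=6293/128, c1=0)
macro 8: S0 reads c1=0 → after 1×micro: 18879/256; S1 reads c0=18879/256 → after 1×micro: 1 ⇒ (c0=18879/256, c1=1)
macro 9: S0 reads c1=1 → after 1×micro: 57149/512; S1 reads c0=57149/512 → after 1×micro: 3 ⇒ (c0=57149/512, c1=3)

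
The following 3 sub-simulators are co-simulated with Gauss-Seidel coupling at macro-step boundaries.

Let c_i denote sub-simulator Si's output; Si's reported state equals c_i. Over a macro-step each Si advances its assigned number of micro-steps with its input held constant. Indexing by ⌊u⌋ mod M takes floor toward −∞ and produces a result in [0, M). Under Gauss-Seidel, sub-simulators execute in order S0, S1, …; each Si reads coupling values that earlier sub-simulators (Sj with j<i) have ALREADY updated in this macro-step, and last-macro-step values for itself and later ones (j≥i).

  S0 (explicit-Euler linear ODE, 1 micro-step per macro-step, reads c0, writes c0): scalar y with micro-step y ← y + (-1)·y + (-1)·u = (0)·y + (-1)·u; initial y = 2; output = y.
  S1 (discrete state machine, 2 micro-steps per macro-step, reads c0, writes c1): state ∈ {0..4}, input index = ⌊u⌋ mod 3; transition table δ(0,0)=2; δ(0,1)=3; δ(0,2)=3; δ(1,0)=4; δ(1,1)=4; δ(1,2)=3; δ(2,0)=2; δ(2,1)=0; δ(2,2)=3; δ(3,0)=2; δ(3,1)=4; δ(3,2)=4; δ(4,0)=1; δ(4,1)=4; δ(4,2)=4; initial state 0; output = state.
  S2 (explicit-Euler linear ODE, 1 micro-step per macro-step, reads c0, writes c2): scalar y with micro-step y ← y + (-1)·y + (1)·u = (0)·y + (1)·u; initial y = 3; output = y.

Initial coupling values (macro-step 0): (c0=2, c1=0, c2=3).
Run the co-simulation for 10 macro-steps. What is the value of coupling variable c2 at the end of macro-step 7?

c2 at macro-step 7 = -2

macro 1: S0 reads c0=2 → after 1×micro: -2; S1 reads c0=-2 → after 2×micro: 4; S2 reads c0=-2 → after 1×micro: -2 ⇒ (c0=-2, c1=4, c2=-2)
macro 2: S0 reads c0=-2 → after 1×micro: 2; S1 reads c0=2 → after 2×micro: 4; S2 reads c0=2 → after 1×micro: 2 ⇒ (c0=2, c1=4, c2=2)
macro 3: S0 reads c0=2 → after 1×micro: -2; S1 reads c0=-2 → after 2×micro: 4; S2 reads c0=-2 → after 1×micro: -2 ⇒ (c0=-2, c1=4, c2=-2)
macro 4: S0 reads c0=-2 → after 1×micro: 2; S1 reads c0=2 → after 2×micro: 4; S2 reads c0=2 → after 1×micro: 2 ⇒ (c0=2, c1=4, c2=2)
macro 5: S0 reads c0=2 → after 1×micro: -2; S1 reads c0=-2 → after 2×micro: 4; S2 reads c0=-2 → after 1×micro: -2 ⇒ (c0=-2, c1=4, c2=-2)
macro 6: S0 reads c0=-2 → after 1×micro: 2; S1 reads c0=2 → after 2×micro: 4; S2 reads c0=2 → after 1×micro: 2 ⇒ (c0=2, c1=4, c2=2)
macro 7: S0 reads c0=2 → after 1×micro: -2; S1 reads c0=-2 → after 2×micro: 4; S2 reads c0=-2 → after 1×micro: -2 ⇒ (c0=-2, c1=4, c2=-2)
macro 8: S0 reads c0=-2 → after 1×micro: 2; S1 reads c0=2 → after 2×micro: 4; S2 reads c0=2 → after 1×micro: 2 ⇒ (c0=2, c1=4, c2=2)
macro 9: S0 reads c0=2 → after 1×micro: -2; S1 reads c0=-2 → after 2×micro: 4; S2 reads c0=-2 → after 1×micro: -2 ⇒ (c0=-2, c1=4, c2=-2)
macro 10: S0 reads c0=-2 → after 1×micro: 2; S1 reads c0=2 → after 2×micro: 4; S2 reads c0=2 → after 1×micro: 2 ⇒ (c0=2, c1=4, c2=2)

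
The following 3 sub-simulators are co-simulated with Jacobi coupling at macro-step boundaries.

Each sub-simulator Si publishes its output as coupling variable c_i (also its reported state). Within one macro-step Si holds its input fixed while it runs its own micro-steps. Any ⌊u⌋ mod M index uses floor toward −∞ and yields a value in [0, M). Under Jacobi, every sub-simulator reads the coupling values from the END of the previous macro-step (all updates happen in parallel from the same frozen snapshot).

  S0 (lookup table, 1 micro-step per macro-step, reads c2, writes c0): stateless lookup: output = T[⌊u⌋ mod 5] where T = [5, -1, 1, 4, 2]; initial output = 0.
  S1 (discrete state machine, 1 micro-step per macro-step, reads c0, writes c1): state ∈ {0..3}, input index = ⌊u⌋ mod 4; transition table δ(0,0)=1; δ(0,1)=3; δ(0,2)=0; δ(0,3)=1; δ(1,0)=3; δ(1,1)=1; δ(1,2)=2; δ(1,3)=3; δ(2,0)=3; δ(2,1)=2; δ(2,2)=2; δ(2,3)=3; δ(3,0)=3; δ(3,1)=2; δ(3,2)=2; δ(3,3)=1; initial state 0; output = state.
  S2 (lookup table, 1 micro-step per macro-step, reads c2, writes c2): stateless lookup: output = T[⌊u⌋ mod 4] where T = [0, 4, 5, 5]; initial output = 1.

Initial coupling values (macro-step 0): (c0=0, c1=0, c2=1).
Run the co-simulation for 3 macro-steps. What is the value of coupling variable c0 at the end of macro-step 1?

c0 at macro-step 1 = -1

macro 1: S0 reads c2=1 → after 1×micro: -1; S1 reads c0=0 → after 1×micro: 1; S2 reads c2=1 → after 1×micro: 4 ⇒ (c0=-1, c1=1, c2=4)
macro 2: S0 reads c2=4 → after 1×micro: 2; S1 reads c0=-1 → after 1×micro: 3; S2 reads c2=4 → after 1×micro: 0 ⇒ (c0=2, c1=3, c2=0)
macro 3: S0 reads c2=0 → after 1×micro: 5; S1 reads c0=2 → after 1×micro: 2; S2 reads c2=0 → after 1×micro: 0 ⇒ (c0=5, c1=2, c2=0)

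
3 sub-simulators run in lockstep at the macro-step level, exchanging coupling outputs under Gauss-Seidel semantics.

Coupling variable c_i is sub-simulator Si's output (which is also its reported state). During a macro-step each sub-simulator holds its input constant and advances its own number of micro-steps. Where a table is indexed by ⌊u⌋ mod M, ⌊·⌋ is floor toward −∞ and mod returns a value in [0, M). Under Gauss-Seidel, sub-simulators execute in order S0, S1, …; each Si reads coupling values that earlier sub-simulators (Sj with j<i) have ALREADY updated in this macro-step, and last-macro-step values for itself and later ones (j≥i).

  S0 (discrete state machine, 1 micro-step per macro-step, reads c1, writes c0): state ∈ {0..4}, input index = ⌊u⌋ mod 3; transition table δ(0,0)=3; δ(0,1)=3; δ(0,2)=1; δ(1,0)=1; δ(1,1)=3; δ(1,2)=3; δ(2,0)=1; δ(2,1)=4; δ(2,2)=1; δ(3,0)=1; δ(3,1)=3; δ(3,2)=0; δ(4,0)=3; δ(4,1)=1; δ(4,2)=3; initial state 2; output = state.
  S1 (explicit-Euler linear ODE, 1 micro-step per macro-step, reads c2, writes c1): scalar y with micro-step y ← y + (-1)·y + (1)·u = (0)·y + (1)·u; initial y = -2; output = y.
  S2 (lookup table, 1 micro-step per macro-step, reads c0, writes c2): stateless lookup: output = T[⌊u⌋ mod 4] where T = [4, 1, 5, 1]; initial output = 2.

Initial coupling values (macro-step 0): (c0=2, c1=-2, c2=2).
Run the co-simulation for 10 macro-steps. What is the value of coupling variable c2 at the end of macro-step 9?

macro 1: S0 reads c1=-2 → after 1×micro: 4; S1 reads c2=2 → after 1×micro: 2; S2 reads c0=4 → after 1×micro: 4 ⇒ (c0=4, c1=2, c2=4)
macro 2: S0 reads c1=2 → after 1×micro: 3; S1 reads c2=4 → after 1×micro: 4; S2 reads c0=3 → after 1×micro: 1 ⇒ (c0=3, c1=4, c2=1)
macro 3: S0 reads c1=4 → after 1×micro: 3; S1 reads c2=1 → after 1×micro: 1; S2 reads c0=3 → after 1×micro: 1 ⇒ (c0=3, c1=1, c2=1)
macro 4: S0 reads c1=1 → after 1×micro: 3; S1 reads c2=1 → after 1×micro: 1; S2 reads c0=3 → after 1×micro: 1 ⇒ (c0=3, c1=1, c2=1)
macro 5: S0 reads c1=1 → after 1×micro: 3; S1 reads c2=1 → after 1×micro: 1; S2 reads c0=3 → after 1×micro: 1 ⇒ (c0=3, c1=1, c2=1)
macro 6: S0 reads c1=1 → after 1×micro: 3; S1 reads c2=1 → after 1×micro: 1; S2 reads c0=3 → after 1×micro: 1 ⇒ (c0=3, c1=1, c2=1)
macro 7: S0 reads c1=1 → after 1×micro: 3; S1 reads c2=1 → after 1×micro: 1; S2 reads c0=3 → after 1×micro: 1 ⇒ (c0=3, c1=1, c2=1)
macro 8: S0 reads c1=1 → after 1×micro: 3; S1 reads c2=1 → after 1×micro: 1; S2 reads c0=3 → after 1×micro: 1 ⇒ (c0=3, c1=1, c2=1)
macro 9: S0 reads c1=1 → after 1×micro: 3; S1 reads c2=1 → after 1×micro: 1; S2 reads c0=3 → after 1×micro: 1 ⇒ (c0=3, c1=1, c2=1)
macro 10: S0 reads c1=1 → after 1×micro: 3; S1 reads c2=1 → after 1×micro: 1; S2 reads c0=3 → after 1×micro: 1 ⇒ (c0=3, c1=1, c2=1)

c2 at macro-step 9 = 1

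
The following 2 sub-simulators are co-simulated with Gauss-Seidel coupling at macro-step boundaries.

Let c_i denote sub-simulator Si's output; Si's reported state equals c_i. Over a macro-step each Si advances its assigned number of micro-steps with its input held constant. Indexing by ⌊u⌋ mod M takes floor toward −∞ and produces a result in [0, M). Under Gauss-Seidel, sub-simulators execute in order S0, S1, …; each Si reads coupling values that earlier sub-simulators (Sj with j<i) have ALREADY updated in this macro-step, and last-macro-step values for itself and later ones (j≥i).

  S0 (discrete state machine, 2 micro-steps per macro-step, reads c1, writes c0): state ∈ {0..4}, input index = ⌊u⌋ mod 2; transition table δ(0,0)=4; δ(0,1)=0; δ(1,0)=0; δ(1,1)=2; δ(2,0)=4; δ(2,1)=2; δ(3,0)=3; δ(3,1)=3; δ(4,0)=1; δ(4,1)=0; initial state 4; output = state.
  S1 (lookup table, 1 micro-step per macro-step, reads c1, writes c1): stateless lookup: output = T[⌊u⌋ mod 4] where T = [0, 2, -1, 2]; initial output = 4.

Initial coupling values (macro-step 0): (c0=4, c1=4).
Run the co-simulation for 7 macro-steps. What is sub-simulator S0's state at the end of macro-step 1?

macro 1: S0 reads c1=4 → after 2×micro: 0; S1 reads c1=4 → after 1×micro: 0 ⇒ (c0=0, c1=0)
macro 2: S0 reads c1=0 → after 2×micro: 1; S1 reads c1=0 → after 1×micro: 0 ⇒ (c0=1, c1=0)
macro 3: S0 reads c1=0 → after 2×micro: 4; S1 reads c1=0 → after 1×micro: 0 ⇒ (c0=4, c1=0)
macro 4: S0 reads c1=0 → after 2×micro: 0; S1 reads c1=0 → after 1×micro: 0 ⇒ (c0=0, c1=0)
macro 5: S0 reads c1=0 → after 2×micro: 1; S1 reads c1=0 → after 1×micro: 0 ⇒ (c0=1, c1=0)
macro 6: S0 reads c1=0 → after 2×micro: 4; S1 reads c1=0 → after 1×micro: 0 ⇒ (c0=4, c1=0)
macro 7: S0 reads c1=0 → after 2×micro: 0; S1 reads c1=0 → after 1×micro: 0 ⇒ (c0=0, c1=0)

S0 state at macro-step 1 = 0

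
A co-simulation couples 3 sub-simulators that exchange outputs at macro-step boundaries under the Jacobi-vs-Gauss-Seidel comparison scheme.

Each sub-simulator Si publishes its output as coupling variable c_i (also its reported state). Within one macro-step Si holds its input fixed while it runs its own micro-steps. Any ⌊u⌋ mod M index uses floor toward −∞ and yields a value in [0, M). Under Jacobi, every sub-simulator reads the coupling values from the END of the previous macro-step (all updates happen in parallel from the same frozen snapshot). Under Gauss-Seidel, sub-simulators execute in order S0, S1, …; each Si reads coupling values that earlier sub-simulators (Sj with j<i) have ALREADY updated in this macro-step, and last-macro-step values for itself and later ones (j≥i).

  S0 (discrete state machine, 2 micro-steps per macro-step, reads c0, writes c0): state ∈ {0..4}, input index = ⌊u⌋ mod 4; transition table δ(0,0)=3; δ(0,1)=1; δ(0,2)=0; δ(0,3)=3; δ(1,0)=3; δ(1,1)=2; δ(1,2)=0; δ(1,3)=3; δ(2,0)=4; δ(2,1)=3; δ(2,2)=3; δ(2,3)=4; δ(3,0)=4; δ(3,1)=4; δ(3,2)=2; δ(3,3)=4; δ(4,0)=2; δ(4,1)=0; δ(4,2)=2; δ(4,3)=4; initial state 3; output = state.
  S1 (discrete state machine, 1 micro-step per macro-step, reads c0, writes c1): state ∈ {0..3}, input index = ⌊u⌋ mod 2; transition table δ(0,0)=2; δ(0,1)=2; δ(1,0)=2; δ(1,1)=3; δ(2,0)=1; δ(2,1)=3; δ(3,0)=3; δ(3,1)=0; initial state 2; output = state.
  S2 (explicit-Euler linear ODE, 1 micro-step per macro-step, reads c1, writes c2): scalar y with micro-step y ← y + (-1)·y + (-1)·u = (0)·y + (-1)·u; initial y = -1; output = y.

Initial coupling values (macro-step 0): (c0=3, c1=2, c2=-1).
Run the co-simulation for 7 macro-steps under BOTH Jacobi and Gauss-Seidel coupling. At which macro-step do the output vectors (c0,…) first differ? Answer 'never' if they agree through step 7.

[Jacobi] macro 1: S0 reads c0=3 → after 2×micro: 4; S1 reads c0=3 → after 1×micro: 3; S2 reads c1=2 → after 1×micro: -2 ⇒ (c0=4, c1=3, c2=-2)
[Jacobi] macro 2: S0 reads c0=4 → after 2×micro: 4; S1 reads c0=4 → after 1×micro: 3; S2 reads c1=3 → after 1×micro: -3 ⇒ (c0=4, c1=3, c2=-3)
[Jacobi] macro 3: S0 reads c0=4 → after 2×micro: 4; S1 reads c0=4 → after 1×micro: 3; S2 reads c1=3 → after 1×micro: -3 ⇒ (c0=4, c1=3, c2=-3)
[Jacobi] macro 4: S0 reads c0=4 → after 2×micro: 4; S1 reads c0=4 → after 1×micro: 3; S2 reads c1=3 → after 1×micro: -3 ⇒ (c0=4, c1=3, c2=-3)
[Jacobi] macro 5: S0 reads c0=4 → after 2×micro: 4; S1 reads c0=4 → after 1×micro: 3; S2 reads c1=3 → after 1×micro: -3 ⇒ (c0=4, c1=3, c2=-3)
[Jacobi] macro 6: S0 reads c0=4 → after 2×micro: 4; S1 reads c0=4 → after 1×micro: 3; S2 reads c1=3 → after 1×micro: -3 ⇒ (c0=4, c1=3, c2=-3)
[Jacobi] macro 7: S0 reads c0=4 → after 2×micro: 4; S1 reads c0=4 → after 1×micro: 3; S2 reads c1=3 → after 1×micro: -3 ⇒ (c0=4, c1=3, c2=-3)
[Gauss-Seidel] macro 1: S0 reads c0=3 → after 2×micro: 4; S1 reads c0=4 → after 1×micro: 1; S2 reads c1=1 → after 1×micro: -1 ⇒ (c0=4, c1=1, c2=-1)
[Gauss-Seidel] macro 2: S0 reads c0=4 → after 2×micro: 4; S1 reads c0=4 → after 1×micro: 2; S2 reads c1=2 → after 1×micro: -2 ⇒ (c0=4, c1=2, c2=-2)
[Gauss-Seidel] macro 3: S0 reads c0=4 → after 2×micro: 4; S1 reads c0=4 → after 1×micro: 1; S2 reads c1=1 → after 1×micro: -1 ⇒ (c0=4, c1=1, c2=-1)
[Gauss-Seidel] macro 4: S0 reads c0=4 → after 2×micro: 4; S1 reads c0=4 → after 1×micro: 2; S2 reads c1=2 → after 1×micro: -2 ⇒ (c0=4, c1=2, c2=-2)
[Gauss-Seidel] macro 5: S0 reads c0=4 → after 2×micro: 4; S1 reads c0=4 → after 1×micro: 1; S2 reads c1=1 → after 1×micro: -1 ⇒ (c0=4, c1=1, c2=-1)
[Gauss-Seidel] macro 6: S0 reads c0=4 → after 2×micro: 4; S1 reads c0=4 → after 1×micro: 2; S2 reads c1=2 → after 1×micro: -2 ⇒ (c0=4, c1=2, c2=-2)
[Gauss-Seidel] macro 7: S0 reads c0=4 → after 2×micro: 4; S1 reads c0=4 → after 1×micro: 1; S2 reads c1=1 → after 1×micro: -1 ⇒ (c0=4, c1=1, c2=-1)

first divergence at macro-step: 1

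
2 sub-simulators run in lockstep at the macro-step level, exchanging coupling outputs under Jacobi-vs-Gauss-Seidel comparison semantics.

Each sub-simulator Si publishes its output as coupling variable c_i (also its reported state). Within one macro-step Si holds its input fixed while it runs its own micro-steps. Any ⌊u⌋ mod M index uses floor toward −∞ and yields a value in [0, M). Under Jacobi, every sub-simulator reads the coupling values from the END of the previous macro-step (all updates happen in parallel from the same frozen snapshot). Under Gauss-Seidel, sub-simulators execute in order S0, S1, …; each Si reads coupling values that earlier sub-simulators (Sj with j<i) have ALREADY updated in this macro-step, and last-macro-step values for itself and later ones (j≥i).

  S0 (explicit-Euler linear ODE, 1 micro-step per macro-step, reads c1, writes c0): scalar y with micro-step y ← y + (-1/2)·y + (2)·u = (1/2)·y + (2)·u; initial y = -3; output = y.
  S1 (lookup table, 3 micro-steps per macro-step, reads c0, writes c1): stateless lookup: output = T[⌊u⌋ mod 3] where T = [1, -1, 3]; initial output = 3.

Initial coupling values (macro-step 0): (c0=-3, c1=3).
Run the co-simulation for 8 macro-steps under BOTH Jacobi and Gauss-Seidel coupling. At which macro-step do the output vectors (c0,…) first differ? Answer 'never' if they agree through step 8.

[Jacobi] macro 1: S0 reads c1=3 → after 1×micro: 9/2; S1 reads c0=-3 → after 3×micro: 1 ⇒ (c0=9/2, c1=1)
[Jacobi] macro 2: S0 reads c1=1 → after 1×micro: 17/4; S1 reads c0=9/2 → after 3×micro: -1 ⇒ (c0=17/4, c1=-1)
[Jacobi] macro 3: S0 reads c1=-1 → after 1×micro: 1/8; S1 reads c0=17/4 → after 3×micro: -1 ⇒ (c0=1/8, c1=-1)
[Jacobi] macro 4: S0 reads c1=-1 → after 1×micro: -31/16; S1 reads c0=1/8 → after 3×micro: 1 ⇒ (c0=-31/16, c1=1)
[Jacobi] macro 5: S0 reads c1=1 → after 1×micro: 33/32; S1 reads c0=-31/16 → after 3×micro: -1 ⇒ (c0=33/32, c1=-1)
[Jacobi] macro 6: S0 reads c1=-1 → after 1×micro: -95/64; S1 reads c0=33/32 → after 3×micro: -1 ⇒ (c0=-95/64, c1=-1)
[Jacobi] macro 7: S0 reads c1=-1 → after 1×micro: -351/128; S1 reads c0=-95/64 → after 3×micro: -1 ⇒ (c0=-351/128, c1=-1)
[Jacobi] macro 8: S0 reads c1=-1 → after 1×micro: -863/256; S1 reads c0=-351/128 → after 3×micro: 1 ⇒ (c0=-863/256, c1=1)
[Gauss-Seidel] macro 1: S0 reads c1=3 → after 1×micro: 9/2; S1 reads c0=9/2 → after 3×micro: -1 ⇒ (c0=9/2, c1=-1)
[Gauss-Seidel] macro 2: S0 reads c1=-1 → after 1×micro: 1/4; S1 reads c0=1/4 → after 3×micro: 1 ⇒ (c0=1/4, c1=1)
[Gauss-Seidel] macro 3: S0 reads c1=1 → after 1×micro: 17/8; S1 reads c0=17/8 → after 3×micro: 3 ⇒ (c0=17/8, c1=3)
[Gauss-Seidel] macro 4: S0 reads c1=3 → after 1×micro: 113/16; S1 reads c0=113/16 → after 3×micro: -1 ⇒ (c0=113/16, c1=-1)
[Gauss-Seidel] macro 5: S0 reads c1=-1 → after 1×micro: 49/32; S1 reads c0=49/32 → after 3×micro: -1 ⇒ (c0=49/32, c1=-1)
[Gauss-Seidel] macro 6: S0 reads c1=-1 → after 1×micro: -79/64; S1 reads c0=-79/64 → after 3×micro: -1 ⇒ (c0=-79/64, c1=-1)
[Gauss-Seidel] macro 7: S0 reads c1=-1 → after 1×micro: -335/128; S1 reads c0=-335/128 → after 3×micro: 1 ⇒ (c0=-335/128, c1=1)
[Gauss-Seidel] macro 8: S0 reads c1=1 → after 1×micro: 177/256; S1 reads c0=177/256 → after 3×micro: 1 ⇒ (c0=177/256, c1=1)

first divergence at macro-step: 1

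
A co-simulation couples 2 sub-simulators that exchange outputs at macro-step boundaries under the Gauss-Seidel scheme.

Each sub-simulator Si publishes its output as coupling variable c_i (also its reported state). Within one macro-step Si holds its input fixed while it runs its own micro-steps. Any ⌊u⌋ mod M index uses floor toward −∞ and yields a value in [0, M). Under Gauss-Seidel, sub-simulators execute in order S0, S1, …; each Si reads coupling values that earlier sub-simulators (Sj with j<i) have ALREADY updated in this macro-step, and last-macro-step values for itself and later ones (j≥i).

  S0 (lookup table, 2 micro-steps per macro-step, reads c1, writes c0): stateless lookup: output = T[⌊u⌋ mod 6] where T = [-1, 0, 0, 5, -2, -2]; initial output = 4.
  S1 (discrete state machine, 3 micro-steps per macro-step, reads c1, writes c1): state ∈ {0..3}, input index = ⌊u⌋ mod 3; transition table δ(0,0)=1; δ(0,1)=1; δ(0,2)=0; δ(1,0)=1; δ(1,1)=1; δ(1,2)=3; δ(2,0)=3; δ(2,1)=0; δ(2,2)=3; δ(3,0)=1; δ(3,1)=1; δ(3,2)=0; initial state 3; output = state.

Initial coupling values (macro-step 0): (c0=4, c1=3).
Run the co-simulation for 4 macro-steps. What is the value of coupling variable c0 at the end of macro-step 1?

c0 at macro-step 1 = 5

macro 1: S0 reads c1=3 → after 2×micro: 5; S1 reads c1=3 → after 3×micro: 1 ⇒ (c0=5, c1=1)
macro 2: S0 reads c1=1 → after 2×micro: 0; S1 reads c1=1 → after 3×micro: 1 ⇒ (c0=0, c1=1)
macro 3: S0 reads c1=1 → after 2×micro: 0; S1 reads c1=1 → after 3×micro: 1 ⇒ (c0=0, c1=1)
macro 4: S0 reads c1=1 → after 2×micro: 0; S1 reads c1=1 → after 3×micro: 1 ⇒ (c0=0, c1=1)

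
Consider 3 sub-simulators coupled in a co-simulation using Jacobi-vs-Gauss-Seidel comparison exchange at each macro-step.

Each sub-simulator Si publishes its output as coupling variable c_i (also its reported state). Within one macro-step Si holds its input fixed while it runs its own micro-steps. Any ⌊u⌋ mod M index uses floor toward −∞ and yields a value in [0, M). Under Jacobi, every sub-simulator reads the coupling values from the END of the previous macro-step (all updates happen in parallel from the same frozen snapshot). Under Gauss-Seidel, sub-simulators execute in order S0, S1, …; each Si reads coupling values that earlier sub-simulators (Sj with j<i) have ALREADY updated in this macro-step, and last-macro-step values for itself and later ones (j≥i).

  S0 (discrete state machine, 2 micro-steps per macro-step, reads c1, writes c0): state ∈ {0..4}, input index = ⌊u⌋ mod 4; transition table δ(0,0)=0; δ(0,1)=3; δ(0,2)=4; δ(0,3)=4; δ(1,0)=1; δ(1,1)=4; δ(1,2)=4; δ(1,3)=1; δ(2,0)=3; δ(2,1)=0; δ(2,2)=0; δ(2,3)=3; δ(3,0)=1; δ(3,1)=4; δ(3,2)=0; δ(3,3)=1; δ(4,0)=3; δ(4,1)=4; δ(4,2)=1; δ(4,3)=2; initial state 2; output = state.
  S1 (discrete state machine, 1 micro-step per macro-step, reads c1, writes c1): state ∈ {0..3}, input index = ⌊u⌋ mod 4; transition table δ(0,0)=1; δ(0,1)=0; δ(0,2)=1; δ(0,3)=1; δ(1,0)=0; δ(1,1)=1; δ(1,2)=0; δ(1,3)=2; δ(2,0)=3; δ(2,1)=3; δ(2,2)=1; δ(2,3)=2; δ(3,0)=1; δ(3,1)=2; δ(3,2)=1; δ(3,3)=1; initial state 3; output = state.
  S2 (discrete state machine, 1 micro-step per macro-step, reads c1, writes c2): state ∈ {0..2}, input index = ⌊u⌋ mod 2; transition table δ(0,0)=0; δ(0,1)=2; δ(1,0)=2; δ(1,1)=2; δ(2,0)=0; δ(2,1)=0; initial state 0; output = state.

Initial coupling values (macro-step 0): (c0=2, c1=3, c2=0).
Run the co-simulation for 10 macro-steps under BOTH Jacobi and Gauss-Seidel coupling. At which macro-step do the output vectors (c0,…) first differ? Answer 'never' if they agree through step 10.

first divergence at macro-step: never

[Jacobi] macro 1: S0 reads c1=3 → after 2×micro: 1; S1 reads c1=3 → after 1×micro: 1; S2 reads c1=3 → after 1×micro: 2 ⇒ (c0=1, c1=1, c2=2)
[Jacobi] macro 2: S0 reads c1=1 → after 2×micro: 4; S1 reads c1=1 → after 1×micro: 1; S2 reads c1=1 → after 1×micro: 0 ⇒ (c0=4, c1=1, c2=0)
[Jacobi] macro 3: S0 reads c1=1 → after 2×micro: 4; S1 reads c1=1 → after 1×micro: 1; S2 reads c1=1 → after 1×micro: 2 ⇒ (c0=4, c1=1, c2=2)
[Jacobi] macro 4: S0 reads c1=1 → after 2×micro: 4; S1 reads c1=1 → after 1×micro: 1; S2 reads c1=1 → after 1×micro: 0 ⇒ (c0=4, c1=1, c2=0)
[Jacobi] macro 5: S0 reads c1=1 → after 2×micro: 4; S1 reads c1=1 → after 1×micro: 1; S2 reads c1=1 → after 1×micro: 2 ⇒ (c0=4, c1=1, c2=2)
[Jacobi] macro 6: S0 reads c1=1 → after 2×micro: 4; S1 reads c1=1 → after 1×micro: 1; S2 reads c1=1 → after 1×micro: 0 ⇒ (c0=4, c1=1, c2=0)
[Jacobi] macro 7: S0 reads c1=1 → after 2×micro: 4; S1 reads c1=1 → after 1×micro: 1; S2 reads c1=1 → after 1×micro: 2 ⇒ (c0=4, c1=1, c2=2)
[Jacobi] macro 8: S0 reads c1=1 → after 2×micro: 4; S1 reads c1=1 → after 1×micro: 1; S2 reads c1=1 → after 1×micro: 0 ⇒ (c0=4, c1=1, c2=0)
[Jacobi] macro 9: S0 reads c1=1 → after 2×micro: 4; S1 reads c1=1 → after 1×micro: 1; S2 reads c1=1 → after 1×micro: 2 ⇒ (c0=4, c1=1, c2=2)
[Jacobi] macro 10: S0 reads c1=1 → after 2×micro: 4; S1 reads c1=1 → after 1×micro: 1; S2 reads c1=1 → after 1×micro: 0 ⇒ (c0=4, c1=1, c2=0)
[Gauss-Seidel] macro 1: S0 reads c1=3 → after 2×micro: 1; S1 reads c1=3 → after 1×micro: 1; S2 reads c1=1 → after 1×micro: 2 ⇒ (c0=1, c1=1, c2=2)
[Gauss-Seidel] macro 2: S0 reads c1=1 → after 2×micro: 4; S1 reads c1=1 → after 1×micro: 1; S2 reads c1=1 → after 1×micro: 0 ⇒ (c0=4, c1=1, c2=0)
[Gauss-Seidel] macro 3: S0 reads c1=1 → after 2×micro: 4; S1 reads c1=1 → after 1×micro: 1; S2 reads c1=1 → after 1×micro: 2 ⇒ (c0=4, c1=1, c2=2)
[Gauss-Seidel] macro 4: S0 reads c1=1 → after 2×micro: 4; S1 reads c1=1 → after 1×micro: 1; S2 reads c1=1 → after 1×micro: 0 ⇒ (c0=4, c1=1, c2=0)
[Gauss-Seidel] macro 5: S0 reads c1=1 → after 2×micro: 4; S1 reads c1=1 → after 1×micro: 1; S2 reads c1=1 → after 1×micro: 2 ⇒ (c0=4, c1=1, c2=2)
[Gauss-Seidel] macro 6: S0 reads c1=1 → after 2×micro: 4; S1 reads c1=1 → after 1×micro: 1; S2 reads c1=1 → after 1×micro: 0 ⇒ (c0=4, c1=1, c2=0)
[Gauss-Seidel] macro 7: S0 reads c1=1 → after 2×micro: 4; S1 reads c1=1 → after 1×micro: 1; S2 reads c1=1 → after 1×micro: 2 ⇒ (c0=4, c1=1, c2=2)
[Gauss-Seidel] macro 8: S0 reads c1=1 → after 2×micro: 4; S1 reads c1=1 → after 1×micro: 1; S2 reads c1=1 → after 1×micro: 0 ⇒ (c0=4, c1=1, c2=0)
[Gauss-Seidel] macro 9: S0 reads c1=1 → after 2×micro: 4; S1 reads c1=1 → after 1×micro: 1; S2 reads c1=1 → after 1×micro: 2 ⇒ (c0=4, c1=1, c2=2)
[Gauss-Seidel] macro 10: S0 reads c1=1 → after 2×micro: 4; S1 reads c1=1 → after 1×micro: 1; S2 reads c1=1 → after 1×micro: 0 ⇒ (c0=4, c1=1, c2=0)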